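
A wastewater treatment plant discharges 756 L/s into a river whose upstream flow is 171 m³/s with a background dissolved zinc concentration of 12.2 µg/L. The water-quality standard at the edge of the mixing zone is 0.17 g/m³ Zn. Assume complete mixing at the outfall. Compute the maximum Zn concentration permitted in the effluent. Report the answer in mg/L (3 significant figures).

756 L/s = 0.756 m³/s.
12.2 µg/L = 0.0122 mg/L.
Mass balance: 0.17·171.8 = 0.756·Cₑ + 171·0.0122.
Cₑ = (29.2 − 2.086) / 0.756 = 35.86 mg/L.

35.9 mg/L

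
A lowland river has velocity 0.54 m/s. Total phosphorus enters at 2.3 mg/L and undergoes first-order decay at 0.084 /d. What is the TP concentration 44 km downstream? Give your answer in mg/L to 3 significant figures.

Travel time t = 44 km / 0.54 m/s = 4.4e+04/0.54 = 8.148e+04 s = 0.9431 d.
First-order decay: C = 2.3·exp(−0.084·0.9431) = 2.3·0.9238 = 2.125 mg/L.

2.12 mg/L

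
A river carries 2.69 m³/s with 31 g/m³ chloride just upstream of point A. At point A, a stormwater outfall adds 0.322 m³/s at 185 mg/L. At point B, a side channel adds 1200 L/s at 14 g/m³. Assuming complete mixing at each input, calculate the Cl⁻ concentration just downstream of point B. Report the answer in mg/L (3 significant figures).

37.9 mg/L

After input A: C = (2.69·31 + 0.322·185) / 3.012 = 47.46 mg/L.
1200 L/s = 1.2 m³/s.
After input B: C = (3.012·47.46 + 1.2·14) / 4.212 = 37.93 mg/L.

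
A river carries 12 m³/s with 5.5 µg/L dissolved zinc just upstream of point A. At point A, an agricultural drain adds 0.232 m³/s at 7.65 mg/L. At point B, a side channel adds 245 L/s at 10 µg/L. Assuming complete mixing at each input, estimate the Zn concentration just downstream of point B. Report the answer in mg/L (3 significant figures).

5.5 µg/L = 0.0055 mg/L.
After input A: C = (12·0.0055 + 0.232·7.65) / 12.23 = 0.1505 mg/L.
245 L/s = 0.245 m³/s.
10 µg/L = 0.01 mg/L.
After input B: C = (12.23·0.1505 + 0.245·0.01) / 12.48 = 0.1477 mg/L.

0.148 mg/L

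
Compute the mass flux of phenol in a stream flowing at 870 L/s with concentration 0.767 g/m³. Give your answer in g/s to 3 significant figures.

0.667 g/s

870 L/s = 0.87 m³/s.
Mass flux = Q·C = 0.87 m³/s × 0.767 g/m³ = 0.6673 g/s.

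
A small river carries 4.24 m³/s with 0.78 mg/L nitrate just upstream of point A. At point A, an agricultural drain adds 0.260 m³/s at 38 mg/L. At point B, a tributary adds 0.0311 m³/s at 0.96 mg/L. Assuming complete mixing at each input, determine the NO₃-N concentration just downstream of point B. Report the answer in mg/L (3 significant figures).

2.92 mg/L

After input A: C = (4.24·0.78 + 0.26·38) / 4.5 = 2.93 mg/L.
After input B: C = (4.5·2.93 + 0.0311·0.96) / 4.531 = 2.917 mg/L.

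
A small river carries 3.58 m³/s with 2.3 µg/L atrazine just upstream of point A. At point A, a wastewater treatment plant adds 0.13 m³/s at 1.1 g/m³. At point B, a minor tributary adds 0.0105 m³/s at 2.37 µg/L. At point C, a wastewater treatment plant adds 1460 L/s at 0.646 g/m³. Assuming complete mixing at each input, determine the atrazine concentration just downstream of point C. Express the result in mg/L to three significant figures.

0.211 mg/L

2.3 µg/L = 0.0023 mg/L.
After input A: C = (3.58·0.0023 + 0.13·1.1) / 3.71 = 0.04076 mg/L.
2.37 µg/L = 0.00237 mg/L.
After input B: C = (3.71·0.04076 + 0.0105·0.00237) / 3.72 = 0.04066 mg/L.
1460 L/s = 1.46 m³/s.
After input C: C = (3.72·0.04066 + 1.46·0.646) / 5.181 = 0.2113 mg/L.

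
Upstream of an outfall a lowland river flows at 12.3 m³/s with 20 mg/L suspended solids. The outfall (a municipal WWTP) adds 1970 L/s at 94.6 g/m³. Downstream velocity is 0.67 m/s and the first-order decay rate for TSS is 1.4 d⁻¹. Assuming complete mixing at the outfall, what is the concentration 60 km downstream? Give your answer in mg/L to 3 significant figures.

1970 L/s = 1.97 m³/s.
After complete mixing, C₀ = (1.97·94.6 + 12.3·20) / 14.27 = 30.3 mg/L.
Travel time t = 6e+04 m / 0.67 m/s = 8.955e+04 s = 1.036 d.
C = 30.3·exp(−1.4·1.036) = 30.3·0.2343 = 7.1 mg/L.

7.10 mg/L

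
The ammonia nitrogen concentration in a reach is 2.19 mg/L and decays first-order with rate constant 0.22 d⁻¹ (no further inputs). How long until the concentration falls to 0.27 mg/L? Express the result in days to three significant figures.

9.51 d

t = ln(C₀/C)/k = ln(2.19/0.27)/0.22 = 2.093/0.22 = 9.515 d.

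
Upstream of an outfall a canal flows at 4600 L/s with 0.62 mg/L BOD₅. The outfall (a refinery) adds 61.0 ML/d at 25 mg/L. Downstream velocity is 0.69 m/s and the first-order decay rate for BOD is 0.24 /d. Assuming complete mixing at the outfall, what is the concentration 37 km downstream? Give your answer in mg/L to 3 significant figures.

61.0 ML/d = 0.706 m³/s.
4600 L/s = 4.6 m³/s.
After complete mixing, C₀ = (0.706·25 + 4.6·0.62) / 5.306 = 3.864 mg/L.
Travel time t = 3.7e+04 m / 0.69 m/s = 5.362e+04 s = 0.6206 d.
C = 3.864·exp(−0.24·0.6206) = 3.864·0.8616 = 3.329 mg/L.

3.33 mg/L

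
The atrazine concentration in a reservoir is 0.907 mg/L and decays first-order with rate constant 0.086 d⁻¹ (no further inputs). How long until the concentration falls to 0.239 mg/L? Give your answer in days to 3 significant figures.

15.5 d

t = ln(C₀/C)/k = ln(0.907/0.239)/0.086 = 1.334/0.086 = 15.51 d.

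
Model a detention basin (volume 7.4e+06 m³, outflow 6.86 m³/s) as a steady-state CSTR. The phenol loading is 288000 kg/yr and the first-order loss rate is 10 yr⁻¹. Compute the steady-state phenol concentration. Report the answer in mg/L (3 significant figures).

Outflow Q = 6.86 m³/s × 3.156e+07 s/yr = 2.165e+08 m³/yr.
Steady-state CSTR mass balance: W = Q·C + k·V·C, so C = W/(Q + kV).
Q + kV = 2.165e+08 + 10·7.4e+06 = 2.905e+08 m³/yr.
C = 288000/2.905e+08 = 0.0009914 kg/m³ = 0.9914 mg/L.

0.991 mg/L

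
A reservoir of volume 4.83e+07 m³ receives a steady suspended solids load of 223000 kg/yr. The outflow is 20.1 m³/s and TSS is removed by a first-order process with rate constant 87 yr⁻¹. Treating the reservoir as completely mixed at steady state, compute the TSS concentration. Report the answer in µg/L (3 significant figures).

Outflow Q = 20.1 m³/s × 3.156e+07 s/yr = 6.343e+08 m³/yr.
Steady-state CSTR mass balance: W = Q·C + k·V·C, so C = W/(Q + kV).
Q + kV = 6.343e+08 + 87·4.83e+07 = 4.836e+09 m³/yr.
C = 223000/4.836e+09 = 4.611e-05 kg/m³ = 0.04611 mg/L = 46.11 µg/L.

46.1 µg/L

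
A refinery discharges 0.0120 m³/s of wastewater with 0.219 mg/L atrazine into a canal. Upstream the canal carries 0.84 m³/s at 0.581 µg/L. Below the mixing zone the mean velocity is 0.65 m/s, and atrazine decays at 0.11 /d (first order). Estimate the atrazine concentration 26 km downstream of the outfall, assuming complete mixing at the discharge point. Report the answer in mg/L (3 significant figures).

0.00348 mg/L

0.581 µg/L = 0.000581 mg/L.
After complete mixing, C₀ = (0.012·0.219 + 0.84·0.000581) / 0.852 = 0.003657 mg/L.
Travel time t = 2.6e+04 m / 0.65 m/s = 4e+04 s = 0.463 d.
C = 0.003657·exp(−0.11·0.463) = 0.003657·0.9503 = 0.003476 mg/L.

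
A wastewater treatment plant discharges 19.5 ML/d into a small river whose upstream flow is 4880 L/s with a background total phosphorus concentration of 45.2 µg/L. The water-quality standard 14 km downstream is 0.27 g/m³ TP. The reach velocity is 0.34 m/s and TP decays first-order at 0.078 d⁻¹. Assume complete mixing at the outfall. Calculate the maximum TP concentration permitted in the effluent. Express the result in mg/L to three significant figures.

5.36 mg/L

19.5 ML/d = 0.2257 m³/s.
4880 L/s = 4.88 m³/s.
45.2 µg/L = 0.0452 mg/L.
Travel time to the compliance point: t = 1.4e+04/0.34 = 4.118e+04 s = 0.4766 d; decay factor exp(−0.078·0.4766) = 0.9635.
So the concentration just after mixing may be at most 0.27/0.9635 = 0.2802 mg/L.
Mass balance: 0.2802·5.106 = 0.2257·Cₑ + 4.88·0.0452.
Cₑ = (1.431 − 0.2206) / 0.2257 = 5.362 mg/L.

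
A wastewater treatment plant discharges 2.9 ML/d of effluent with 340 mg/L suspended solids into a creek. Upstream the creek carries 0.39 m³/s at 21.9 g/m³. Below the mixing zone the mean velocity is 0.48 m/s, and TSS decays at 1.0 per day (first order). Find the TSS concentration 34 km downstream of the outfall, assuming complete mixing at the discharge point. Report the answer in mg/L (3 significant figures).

2.9 ML/d = 0.03356 m³/s.
After complete mixing, C₀ = (0.03356·340 + 0.39·21.9) / 0.4236 = 47.11 mg/L.
Travel time t = 3.4e+04 m / 0.48 m/s = 7.083e+04 s = 0.8198 d.
C = 47.11·exp(−1.0·0.8198) = 47.11·0.4405 = 20.75 mg/L.

20.8 mg/L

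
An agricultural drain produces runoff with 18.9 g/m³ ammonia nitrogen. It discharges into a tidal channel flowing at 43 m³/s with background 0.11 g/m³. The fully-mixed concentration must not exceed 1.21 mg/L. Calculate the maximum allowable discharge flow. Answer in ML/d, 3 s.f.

Mass balance at complete mixing: C_std·(Q_w + Q_r) = Q_w·C_e + Q_r·C_b.
Rearranging, Q_w = Q_r·(C_std − C_b)/(C_e − C_std) = 43·(1.21 − 0.11) / (18.9 − 1.21) = 2.674 m³/s.
= 231 ML/d.

231 ML/d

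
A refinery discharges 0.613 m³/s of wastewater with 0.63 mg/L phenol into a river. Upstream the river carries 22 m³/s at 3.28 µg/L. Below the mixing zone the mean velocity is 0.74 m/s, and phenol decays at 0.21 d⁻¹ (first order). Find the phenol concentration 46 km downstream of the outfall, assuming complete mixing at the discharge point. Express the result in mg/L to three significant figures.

0.0174 mg/L

3.28 µg/L = 0.00328 mg/L.
After complete mixing, C₀ = (0.613·0.63 + 22·0.00328) / 22.61 = 0.02027 mg/L.
Travel time t = 4.6e+04 m / 0.74 m/s = 6.216e+04 s = 0.7195 d.
C = 0.02027·exp(−0.21·0.7195) = 0.02027·0.8598 = 0.01743 mg/L.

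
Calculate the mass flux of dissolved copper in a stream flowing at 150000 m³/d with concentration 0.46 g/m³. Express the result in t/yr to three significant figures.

150000 m³/d = 1.736 m³/s.
Mass flux = Q·C = 1.736 m³/s × 0.46 g/m³ = 0.7986 g/s.
= 0.7986 g/s × 31.56 = 25.2 t/yr.

25.2 t/yr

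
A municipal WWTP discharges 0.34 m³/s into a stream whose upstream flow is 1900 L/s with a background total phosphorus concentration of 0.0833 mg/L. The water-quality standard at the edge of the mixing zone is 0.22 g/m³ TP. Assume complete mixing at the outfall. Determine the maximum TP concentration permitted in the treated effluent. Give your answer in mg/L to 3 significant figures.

0.984 mg/L

1900 L/s = 1.9 m³/s.
Mass balance: 0.22·2.24 = 0.34·Cₑ + 1.9·0.0833.
Cₑ = (0.4928 − 0.1583) / 0.34 = 0.9839 mg/L.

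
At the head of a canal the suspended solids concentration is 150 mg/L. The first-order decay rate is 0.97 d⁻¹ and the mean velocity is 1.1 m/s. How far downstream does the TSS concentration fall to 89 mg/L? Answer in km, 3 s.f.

From C = C₀·e^(−kt), t = ln(C₀/C)/k = ln(150/89)/0.97 = 0.522/0.97 = 0.5381 d.
Distance = v·t = 1.1 m/s × 4.65e+04 s = 5.115e+04 m = 51.15 km.

51.1 km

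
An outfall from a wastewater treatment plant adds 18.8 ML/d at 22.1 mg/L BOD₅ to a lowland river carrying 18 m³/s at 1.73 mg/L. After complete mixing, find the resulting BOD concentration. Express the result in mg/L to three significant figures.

1.97 mg/L

18.8 ML/d = 0.2176 m³/s.
Flow-weighted mixing gives C = (0.2176·22.1 + 18·1.73) / (0.2176 + 18) = 35.95/18.22 = 1.973 mg/L.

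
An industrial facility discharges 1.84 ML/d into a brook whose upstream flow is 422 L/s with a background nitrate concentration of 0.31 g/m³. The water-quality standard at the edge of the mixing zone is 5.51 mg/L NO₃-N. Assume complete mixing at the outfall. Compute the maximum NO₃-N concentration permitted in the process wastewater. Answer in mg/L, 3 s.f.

109 mg/L

1.84 ML/d = 0.0213 m³/s.
422 L/s = 0.422 m³/s.
Mass balance: 5.51·0.4433 = 0.0213·Cₑ + 0.422·0.31.
Cₑ = (2.443 − 0.1308) / 0.0213 = 108.6 mg/L.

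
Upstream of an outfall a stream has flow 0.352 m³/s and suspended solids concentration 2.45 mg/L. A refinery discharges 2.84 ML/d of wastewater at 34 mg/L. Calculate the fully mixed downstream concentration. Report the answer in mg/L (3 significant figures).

2.84 ML/d = 0.03287 m³/s.
Conservation of mass across the mixing zone: C = (0.03287·34 + 0.352·2.45) / (0.03287 + 0.352) = 1.98/0.3849 = 5.145 mg/L.

5.14 mg/L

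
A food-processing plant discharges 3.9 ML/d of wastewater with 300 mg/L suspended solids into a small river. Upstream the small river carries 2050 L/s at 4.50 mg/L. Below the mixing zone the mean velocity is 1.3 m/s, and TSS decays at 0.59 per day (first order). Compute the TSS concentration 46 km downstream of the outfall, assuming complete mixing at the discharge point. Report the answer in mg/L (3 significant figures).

3.9 ML/d = 0.04514 m³/s.
2050 L/s = 2.05 m³/s.
After complete mixing, C₀ = (0.04514·300 + 2.05·4.5) / 2.095 = 10.87 mg/L.
Travel time t = 4.6e+04 m / 1.3 m/s = 3.538e+04 s = 0.4095 d.
C = 10.87·exp(−0.59·0.4095) = 10.87·0.7853 = 8.534 mg/L.

8.53 mg/L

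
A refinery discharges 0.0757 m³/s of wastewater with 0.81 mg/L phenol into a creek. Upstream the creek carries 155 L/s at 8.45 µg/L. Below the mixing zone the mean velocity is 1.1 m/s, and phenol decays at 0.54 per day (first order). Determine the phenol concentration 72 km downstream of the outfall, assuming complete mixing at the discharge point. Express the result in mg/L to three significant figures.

0.180 mg/L

155 L/s = 0.155 m³/s.
8.45 µg/L = 0.00845 mg/L.
After complete mixing, C₀ = (0.0757·0.81 + 0.155·0.00845) / 0.2307 = 0.2715 mg/L.
Travel time t = 7.2e+04 m / 1.1 m/s = 6.545e+04 s = 0.7576 d.
C = 0.2715·exp(−0.54·0.7576) = 0.2715·0.6643 = 0.1803 mg/L.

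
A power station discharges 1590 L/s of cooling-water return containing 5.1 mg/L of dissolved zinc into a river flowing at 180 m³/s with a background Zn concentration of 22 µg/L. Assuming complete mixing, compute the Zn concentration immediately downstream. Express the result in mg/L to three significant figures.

0.0665 mg/L

1590 L/s = 1.59 m³/s.
22 µg/L = 0.022 mg/L.
By mass balance at complete mixing, C = (1.59·5.1 + 180·0.022) / (1.59 + 180) = 12.07/181.6 = 0.06646 mg/L.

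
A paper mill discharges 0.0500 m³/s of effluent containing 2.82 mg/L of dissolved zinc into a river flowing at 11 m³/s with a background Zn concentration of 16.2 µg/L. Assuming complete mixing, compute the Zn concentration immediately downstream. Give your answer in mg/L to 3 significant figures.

0.0289 mg/L

16.2 µg/L = 0.0162 mg/L.
Flow-weighted mixing gives C = (0.05·2.82 + 11·0.0162) / (0.05 + 11) = 0.3192/11.05 = 0.02889 mg/L.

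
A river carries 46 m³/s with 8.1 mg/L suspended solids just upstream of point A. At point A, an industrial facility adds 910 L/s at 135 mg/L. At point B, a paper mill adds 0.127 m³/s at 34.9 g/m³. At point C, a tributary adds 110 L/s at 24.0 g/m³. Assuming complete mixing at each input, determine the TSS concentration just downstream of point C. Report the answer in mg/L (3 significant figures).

910 L/s = 0.91 m³/s.
After input A: C = (46·8.1 + 0.91·135) / 46.91 = 10.56 mg/L.
After input B: C = (46.91·10.56 + 0.127·34.9) / 47.04 = 10.63 mg/L.
110 L/s = 0.11 m³/s.
After input C: C = (47.04·10.63 + 0.11·24) / 47.15 = 10.66 mg/L.

10.7 mg/L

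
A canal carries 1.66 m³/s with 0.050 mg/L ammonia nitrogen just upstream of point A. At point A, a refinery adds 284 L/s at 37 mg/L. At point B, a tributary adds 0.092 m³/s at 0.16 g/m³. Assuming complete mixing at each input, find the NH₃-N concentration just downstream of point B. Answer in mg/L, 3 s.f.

284 L/s = 0.284 m³/s.
After input A: C = (1.66·0.05 + 0.284·37) / 1.944 = 5.448 mg/L.
After input B: C = (1.944·5.448 + 0.092·0.16) / 2.036 = 5.209 mg/L.

5.21 mg/L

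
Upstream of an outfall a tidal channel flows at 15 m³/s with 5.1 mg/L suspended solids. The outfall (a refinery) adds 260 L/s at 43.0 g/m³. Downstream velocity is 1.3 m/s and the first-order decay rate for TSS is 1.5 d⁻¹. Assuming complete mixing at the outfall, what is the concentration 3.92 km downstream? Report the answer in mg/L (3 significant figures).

260 L/s = 0.26 m³/s.
After complete mixing, C₀ = (0.26·43 + 15·5.1) / 15.26 = 5.746 mg/L.
Travel time t = 3920 m / 1.3 m/s = 3015 s = 0.0349 d.
C = 5.746·exp(−1.5·0.0349) = 5.746·0.949 = 5.453 mg/L.

5.45 mg/L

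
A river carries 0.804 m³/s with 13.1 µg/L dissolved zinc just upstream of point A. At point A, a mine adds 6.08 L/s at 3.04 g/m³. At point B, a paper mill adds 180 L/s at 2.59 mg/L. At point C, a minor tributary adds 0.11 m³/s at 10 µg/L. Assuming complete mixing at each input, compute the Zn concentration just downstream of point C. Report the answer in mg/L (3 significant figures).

0.451 mg/L

13.1 µg/L = 0.0131 mg/L.
6.08 L/s = 0.00608 m³/s.
After input A: C = (0.804·0.0131 + 0.00608·3.04) / 0.8101 = 0.03582 mg/L.
180 L/s = 0.18 m³/s.
After input B: C = (0.8101·0.03582 + 0.18·2.59) / 0.9901 = 0.5002 mg/L.
10 µg/L = 0.01 mg/L.
After input C: C = (0.9901·0.5002 + 0.11·0.01) / 1.1 = 0.4512 mg/L.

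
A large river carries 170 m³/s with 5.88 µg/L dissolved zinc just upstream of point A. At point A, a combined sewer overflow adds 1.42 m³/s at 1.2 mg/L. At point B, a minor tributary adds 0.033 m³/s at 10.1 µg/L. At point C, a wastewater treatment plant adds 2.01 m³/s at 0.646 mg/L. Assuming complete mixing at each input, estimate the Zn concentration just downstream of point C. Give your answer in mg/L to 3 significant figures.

5.88 µg/L = 0.00588 mg/L.
After input A: C = (170·0.00588 + 1.42·1.2) / 171.4 = 0.01577 mg/L.
10.1 µg/L = 0.0101 mg/L.
After input B: C = (171.4·0.01577 + 0.033·0.0101) / 171.5 = 0.01577 mg/L.
After input C: C = (171.5·0.01577 + 2.01·0.646) / 173.5 = 0.02307 mg/L.

0.0231 mg/L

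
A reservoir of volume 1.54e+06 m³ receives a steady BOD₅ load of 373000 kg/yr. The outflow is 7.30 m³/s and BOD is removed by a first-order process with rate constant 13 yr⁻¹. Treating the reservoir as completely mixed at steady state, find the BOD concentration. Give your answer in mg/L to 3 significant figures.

Outflow Q = 7.30 m³/s × 3.156e+07 s/yr = 2.304e+08 m³/yr.
Steady-state CSTR mass balance: W = Q·C + k·V·C, so C = W/(Q + kV).
Q + kV = 2.304e+08 + 13·1.54e+06 = 2.504e+08 m³/yr.
C = 373000/2.504e+08 = 0.00149 kg/m³ = 1.49 mg/L.

1.49 mg/L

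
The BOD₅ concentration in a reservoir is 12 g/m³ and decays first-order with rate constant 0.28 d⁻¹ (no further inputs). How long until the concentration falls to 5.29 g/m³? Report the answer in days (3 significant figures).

t = ln(C₀/C)/k = ln(12/5.29)/0.28 = 0.8191/0.28 = 2.925 d.

2.93 d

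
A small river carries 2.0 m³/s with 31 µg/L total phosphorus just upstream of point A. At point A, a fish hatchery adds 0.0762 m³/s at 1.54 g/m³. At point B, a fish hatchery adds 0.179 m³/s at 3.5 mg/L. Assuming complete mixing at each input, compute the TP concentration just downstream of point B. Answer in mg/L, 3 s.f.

31 µg/L = 0.031 mg/L.
After input A: C = (2·0.031 + 0.0762·1.54) / 2.076 = 0.08638 mg/L.
After input B: C = (2.076·0.08638 + 0.179·3.5) / 2.255 = 0.3573 mg/L.

0.357 mg/L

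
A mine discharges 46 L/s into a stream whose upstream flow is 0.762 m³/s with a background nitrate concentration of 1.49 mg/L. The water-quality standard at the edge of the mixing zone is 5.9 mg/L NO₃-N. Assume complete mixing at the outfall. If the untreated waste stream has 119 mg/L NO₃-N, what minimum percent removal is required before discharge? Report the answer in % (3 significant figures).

33.7 %

46 L/s = 0.046 m³/s.
Mass balance: 5.9·0.808 = 0.046·Cₑ + 0.762·1.49.
Cₑ = (4.767 − 1.135) / 0.046 = 78.95 mg/L.
Required removal = 1 − 78.95/119 = 33.65 %.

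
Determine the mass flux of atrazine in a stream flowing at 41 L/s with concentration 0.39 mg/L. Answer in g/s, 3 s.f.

41 L/s = 0.041 m³/s.
Mass flux = Q·C = 0.041 m³/s × 0.39 g/m³ = 0.01599 g/s.

0.0160 g/s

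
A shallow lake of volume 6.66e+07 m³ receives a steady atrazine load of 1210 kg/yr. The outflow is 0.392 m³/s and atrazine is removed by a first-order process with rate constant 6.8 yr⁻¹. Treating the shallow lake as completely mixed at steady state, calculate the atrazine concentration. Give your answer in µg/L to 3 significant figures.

2.60 µg/L

Outflow Q = 0.392 m³/s × 3.156e+07 s/yr = 1.237e+07 m³/yr.
Steady-state CSTR mass balance: W = Q·C + k·V·C, so C = W/(Q + kV).
Q + kV = 1.237e+07 + 6.8·6.66e+07 = 4.653e+08 m³/yr.
C = 1210/4.653e+08 = 2.601e-06 kg/m³ = 0.002601 mg/L = 2.601 µg/L.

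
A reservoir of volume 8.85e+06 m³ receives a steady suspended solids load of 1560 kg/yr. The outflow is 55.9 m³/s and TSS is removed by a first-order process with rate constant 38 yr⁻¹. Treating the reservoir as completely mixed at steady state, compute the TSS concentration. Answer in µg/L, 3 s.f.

0.743 µg/L

Outflow Q = 55.9 m³/s × 3.156e+07 s/yr = 1.764e+09 m³/yr.
Steady-state CSTR mass balance: W = Q·C + k·V·C, so C = W/(Q + kV).
Q + kV = 1.764e+09 + 38·8.85e+06 = 2.1e+09 m³/yr.
C = 1560/2.1e+09 = 7.427e-07 kg/m³ = 0.0007427 mg/L = 0.7427 µg/L.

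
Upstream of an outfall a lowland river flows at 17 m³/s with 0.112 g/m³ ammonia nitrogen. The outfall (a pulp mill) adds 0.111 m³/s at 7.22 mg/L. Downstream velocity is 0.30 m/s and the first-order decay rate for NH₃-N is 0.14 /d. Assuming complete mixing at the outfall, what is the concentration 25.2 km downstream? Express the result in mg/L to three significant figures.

After complete mixing, C₀ = (0.111·7.22 + 17·0.112) / 17.11 = 0.1581 mg/L.
Travel time t = 2.52e+04 m / 0.30 m/s = 8.4e+04 s = 0.9722 d.
C = 0.1581·exp(−0.14·0.9722) = 0.1581·0.8727 = 0.138 mg/L.

0.138 mg/L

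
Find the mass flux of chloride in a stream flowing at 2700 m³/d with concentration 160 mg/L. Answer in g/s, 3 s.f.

5.00 g/s

2700 m³/d = 0.03125 m³/s.
Mass flux = Q·C = 0.03125 m³/s × 160 g/m³ = 5 g/s.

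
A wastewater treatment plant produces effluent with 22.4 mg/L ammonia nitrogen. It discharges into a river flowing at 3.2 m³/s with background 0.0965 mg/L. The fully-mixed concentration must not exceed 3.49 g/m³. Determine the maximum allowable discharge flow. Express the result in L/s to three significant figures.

Mass balance at complete mixing: C_std·(Q_w + Q_r) = Q_w·C_e + Q_r·C_b.
Rearranging, Q_w = Q_r·(C_std − C_b)/(C_e − C_std) = 3.2·(3.49 − 0.0965) / (22.4 − 3.49) = 0.5743 m³/s.
= 574.3 L/s.

574 L/s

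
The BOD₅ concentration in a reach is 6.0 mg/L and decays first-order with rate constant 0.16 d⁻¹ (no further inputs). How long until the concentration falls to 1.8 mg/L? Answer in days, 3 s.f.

t = ln(C₀/C)/k = ln(6.0/1.8)/0.16 = 1.204/0.16 = 7.525 d.

7.52 d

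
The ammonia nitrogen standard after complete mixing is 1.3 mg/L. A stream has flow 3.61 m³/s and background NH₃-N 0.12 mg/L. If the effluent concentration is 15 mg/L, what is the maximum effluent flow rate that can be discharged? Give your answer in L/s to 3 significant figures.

311 L/s

Mass balance at complete mixing: C_std·(Q_w + Q_r) = Q_w·C_e + Q_r·C_b.
Rearranging, Q_w = Q_r·(C_std − C_b)/(C_e − C_std) = 3.61·(1.3 − 0.12) / (15 − 1.3) = 0.3109 m³/s.
= 310.9 L/s.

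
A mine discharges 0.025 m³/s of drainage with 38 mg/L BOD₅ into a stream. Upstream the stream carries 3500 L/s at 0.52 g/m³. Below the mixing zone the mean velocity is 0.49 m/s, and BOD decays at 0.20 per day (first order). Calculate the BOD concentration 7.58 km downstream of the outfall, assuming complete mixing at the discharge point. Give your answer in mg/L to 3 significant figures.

3500 L/s = 3.5 m³/s.
After complete mixing, C₀ = (0.025·38 + 3.5·0.52) / 3.525 = 0.7858 mg/L.
Travel time t = 7580 m / 0.49 m/s = 1.547e+04 s = 0.179 d.
C = 0.7858·exp(−0.20·0.179) = 0.7858·0.9648 = 0.7582 mg/L.

0.758 mg/L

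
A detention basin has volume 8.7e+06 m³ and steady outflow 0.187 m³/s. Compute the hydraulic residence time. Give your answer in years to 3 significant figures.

Q = 0.187 m³/s × 3.156e+07 s/yr = 5.901e+06 m³/yr.
Hydraulic residence time τ = V/Q = 8.7e+06/5.901e+06 = 1.474 yr.

1.47 yr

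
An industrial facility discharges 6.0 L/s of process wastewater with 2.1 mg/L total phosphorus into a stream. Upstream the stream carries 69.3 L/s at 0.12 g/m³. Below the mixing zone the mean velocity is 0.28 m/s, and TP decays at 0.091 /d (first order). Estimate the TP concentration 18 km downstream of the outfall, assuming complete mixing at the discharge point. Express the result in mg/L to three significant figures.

6.0 L/s = 0.006 m³/s.
69.3 L/s = 0.0693 m³/s.
After complete mixing, C₀ = (0.006·2.1 + 0.0693·0.12) / 0.0753 = 0.2778 mg/L.
Travel time t = 1.8e+04 m / 0.28 m/s = 6.429e+04 s = 0.744 d.
C = 0.2778·exp(−0.091·0.744) = 0.2778·0.9345 = 0.2596 mg/L.

0.260 mg/L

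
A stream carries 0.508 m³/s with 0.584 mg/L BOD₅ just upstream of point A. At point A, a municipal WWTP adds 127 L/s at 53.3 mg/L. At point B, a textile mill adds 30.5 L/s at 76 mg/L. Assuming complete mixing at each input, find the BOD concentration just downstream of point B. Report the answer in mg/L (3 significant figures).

127 L/s = 0.127 m³/s.
After input A: C = (0.508·0.584 + 0.127·53.3) / 0.635 = 11.13 mg/L.
30.5 L/s = 0.0305 m³/s.
After input B: C = (0.635·11.13 + 0.0305·76) / 0.6655 = 14.1 mg/L.

14.1 mg/L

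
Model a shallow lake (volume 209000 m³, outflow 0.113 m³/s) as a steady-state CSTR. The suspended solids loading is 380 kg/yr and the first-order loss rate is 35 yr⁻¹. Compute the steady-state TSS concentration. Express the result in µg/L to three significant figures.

Outflow Q = 0.113 m³/s × 3.156e+07 s/yr = 3.566e+06 m³/yr.
Steady-state CSTR mass balance: W = Q·C + k·V·C, so C = W/(Q + kV).
Q + kV = 3.566e+06 + 35·209000 = 1.088e+07 m³/yr.
C = 380/1.088e+07 = 3.492e-05 kg/m³ = 0.03492 mg/L = 34.92 µg/L.

34.9 µg/L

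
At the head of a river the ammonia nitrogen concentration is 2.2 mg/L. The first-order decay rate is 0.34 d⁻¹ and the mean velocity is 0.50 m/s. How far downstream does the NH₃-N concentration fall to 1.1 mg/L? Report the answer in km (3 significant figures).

From C = C₀·e^(−kt), t = ln(C₀/C)/k = ln(2.2/1.1)/0.34 = 0.6931/0.34 = 2.039 d.
Distance = v·t = 0.50 m/s × 1.761e+05 s = 8.807e+04 m = 88.07 km.

88.1 km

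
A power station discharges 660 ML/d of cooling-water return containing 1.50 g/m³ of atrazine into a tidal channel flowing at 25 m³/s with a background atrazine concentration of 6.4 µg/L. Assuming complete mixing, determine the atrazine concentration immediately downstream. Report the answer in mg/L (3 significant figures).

660 ML/d = 7.639 m³/s.
6.4 µg/L = 0.0064 mg/L.
Conservation of mass across the mixing zone: C = (7.639·1.5 + 25·0.0064) / (7.639 + 25) = 11.62/32.64 = 0.356 mg/L.

0.356 mg/L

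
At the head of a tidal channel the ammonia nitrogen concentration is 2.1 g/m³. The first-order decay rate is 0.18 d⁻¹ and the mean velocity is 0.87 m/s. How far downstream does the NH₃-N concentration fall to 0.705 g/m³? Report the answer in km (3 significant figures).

456 km

From C = C₀·e^(−kt), t = ln(C₀/C)/k = ln(2.1/0.705)/0.18 = 1.091/0.18 = 6.064 d.
Distance = v·t = 0.87 m/s × 5.239e+05 s = 4.558e+05 m = 455.8 km.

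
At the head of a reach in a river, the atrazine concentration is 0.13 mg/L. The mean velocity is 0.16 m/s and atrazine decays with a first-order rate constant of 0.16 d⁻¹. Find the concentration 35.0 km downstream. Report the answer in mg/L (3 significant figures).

Travel time t = 35.0 km / 0.16 m/s = 3.5e+04/0.16 = 2.188e+05 s = 2.532 d.
First-order decay: C = 0.13·exp(−0.16·2.532) = 0.13·0.6669 = 0.0867 mg/L.

0.0867 mg/L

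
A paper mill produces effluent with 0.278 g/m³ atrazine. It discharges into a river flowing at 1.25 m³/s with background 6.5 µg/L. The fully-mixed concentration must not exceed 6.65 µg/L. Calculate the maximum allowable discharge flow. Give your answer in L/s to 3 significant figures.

0.691 L/s

6.5 µg/L = 0.0065 mg/L.
6.65 µg/L = 0.00665 mg/L.
Mass balance at complete mixing: C_std·(Q_w + Q_r) = Q_w·C_e + Q_r·C_b.
Rearranging, Q_w = Q_r·(C_std − C_b)/(C_e − C_std) = 1.25·(0.00665 − 0.0065) / (0.278 − 0.00665) = 0.000691 m³/s.
= 0.691 L/s.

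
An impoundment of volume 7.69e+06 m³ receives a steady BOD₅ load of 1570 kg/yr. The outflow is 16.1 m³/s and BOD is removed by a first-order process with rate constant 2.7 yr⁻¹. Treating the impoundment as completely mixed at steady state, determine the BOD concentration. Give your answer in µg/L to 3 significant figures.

2.97 µg/L

Outflow Q = 16.1 m³/s × 3.156e+07 s/yr = 5.081e+08 m³/yr.
Steady-state CSTR mass balance: W = Q·C + k·V·C, so C = W/(Q + kV).
Q + kV = 5.081e+08 + 2.7·7.69e+06 = 5.288e+08 m³/yr.
C = 1570/5.288e+08 = 2.969e-06 kg/m³ = 0.002969 mg/L = 2.969 µg/L.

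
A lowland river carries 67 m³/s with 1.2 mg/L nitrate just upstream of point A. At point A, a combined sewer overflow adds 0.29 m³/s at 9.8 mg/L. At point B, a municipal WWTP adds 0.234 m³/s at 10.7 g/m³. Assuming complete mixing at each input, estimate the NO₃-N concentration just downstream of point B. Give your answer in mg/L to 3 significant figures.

After input A: C = (67·1.2 + 0.29·9.8) / 67.29 = 1.237 mg/L.
After input B: C = (67.29·1.237 + 0.234·10.7) / 67.52 = 1.27 mg/L.

1.27 mg/L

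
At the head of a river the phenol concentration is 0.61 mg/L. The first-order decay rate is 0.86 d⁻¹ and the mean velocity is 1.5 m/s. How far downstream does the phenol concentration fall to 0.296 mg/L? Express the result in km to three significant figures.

109 km

From C = C₀·e^(−kt), t = ln(C₀/C)/k = ln(0.61/0.296)/0.86 = 0.7231/0.86 = 0.8408 d.
Distance = v·t = 1.5 m/s × 7.265e+04 s = 1.09e+05 m = 109 km.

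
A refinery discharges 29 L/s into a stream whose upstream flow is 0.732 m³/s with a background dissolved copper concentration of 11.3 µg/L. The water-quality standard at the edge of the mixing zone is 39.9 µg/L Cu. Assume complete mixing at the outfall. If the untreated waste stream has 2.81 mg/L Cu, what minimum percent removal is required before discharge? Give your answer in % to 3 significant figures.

72.9 %

29 L/s = 0.029 m³/s.
11.3 µg/L = 0.0113 mg/L.
39.9 µg/L = 0.0399 mg/L.
Mass balance: 0.0399·0.761 = 0.029·Cₑ + 0.732·0.0113.
Cₑ = (0.03036 − 0.008272) / 0.029 = 0.7618 mg/L.
Required removal = 1 − 0.7618/2.81 = 72.89 %.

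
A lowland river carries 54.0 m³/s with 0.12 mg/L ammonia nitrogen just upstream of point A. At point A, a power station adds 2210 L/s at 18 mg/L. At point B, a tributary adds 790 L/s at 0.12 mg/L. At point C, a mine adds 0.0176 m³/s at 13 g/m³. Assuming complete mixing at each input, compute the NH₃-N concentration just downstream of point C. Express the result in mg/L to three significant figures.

0.817 mg/L

2210 L/s = 2.21 m³/s.
After input A: C = (54·0.12 + 2.21·18) / 56.21 = 0.823 mg/L.
790 L/s = 0.79 m³/s.
After input B: C = (56.21·0.823 + 0.79·0.12) / 57 = 0.8132 mg/L.
After input C: C = (57·0.8132 + 0.0176·13) / 57.02 = 0.817 mg/L.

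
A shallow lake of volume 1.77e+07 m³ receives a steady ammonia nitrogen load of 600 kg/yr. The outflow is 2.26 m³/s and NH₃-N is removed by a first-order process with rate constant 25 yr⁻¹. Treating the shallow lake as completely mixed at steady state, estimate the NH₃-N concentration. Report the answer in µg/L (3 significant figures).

Outflow Q = 2.26 m³/s × 3.156e+07 s/yr = 7.132e+07 m³/yr.
Steady-state CSTR mass balance: W = Q·C + k·V·C, so C = W/(Q + kV).
Q + kV = 7.132e+07 + 25·1.77e+07 = 5.138e+08 m³/yr.
C = 600/5.138e+08 = 1.168e-06 kg/m³ = 0.001168 mg/L = 1.168 µg/L.

1.17 µg/L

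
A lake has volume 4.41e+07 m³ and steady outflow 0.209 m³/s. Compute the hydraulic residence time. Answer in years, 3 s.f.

Q = 0.209 m³/s × 3.156e+07 s/yr = 6.596e+06 m³/yr.
Hydraulic residence time τ = V/Q = 4.41e+07/6.596e+06 = 6.686 yr.

6.69 yr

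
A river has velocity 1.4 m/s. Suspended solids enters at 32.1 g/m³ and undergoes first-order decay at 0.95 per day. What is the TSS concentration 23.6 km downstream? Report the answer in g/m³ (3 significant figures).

Travel time t = 23.6 km / 1.4 m/s = 2.36e+04/1.4 = 1.686e+04 s = 0.1951 d.
First-order decay: C = 32.1·exp(−0.95·0.1951) = 32.1·0.8308 = 26.67 g/m³.

26.7 g/m³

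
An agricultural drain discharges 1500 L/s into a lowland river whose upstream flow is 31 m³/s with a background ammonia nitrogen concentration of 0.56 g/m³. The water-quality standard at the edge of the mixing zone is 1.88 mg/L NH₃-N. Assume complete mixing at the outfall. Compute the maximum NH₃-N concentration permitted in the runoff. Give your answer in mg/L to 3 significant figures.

1500 L/s = 1.5 m³/s.
Mass balance: 1.88·32.5 = 1.5·Cₑ + 31·0.56.
Cₑ = (61.1 − 17.36) / 1.5 = 29.16 mg/L.

29.2 mg/L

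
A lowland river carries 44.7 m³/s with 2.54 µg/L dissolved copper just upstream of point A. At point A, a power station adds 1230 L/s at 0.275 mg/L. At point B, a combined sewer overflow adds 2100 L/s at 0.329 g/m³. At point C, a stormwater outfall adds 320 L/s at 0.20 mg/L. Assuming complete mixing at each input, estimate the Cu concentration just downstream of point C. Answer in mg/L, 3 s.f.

2.54 µg/L = 0.00254 mg/L.
1230 L/s = 1.23 m³/s.
After input A: C = (44.7·0.00254 + 1.23·0.275) / 45.93 = 0.009836 mg/L.
2100 L/s = 2.1 m³/s.
After input B: C = (45.93·0.009836 + 2.1·0.329) / 48.03 = 0.02379 mg/L.
320 L/s = 0.32 m³/s.
After input C: C = (48.03·0.02379 + 0.32·0.2) / 48.35 = 0.02496 mg/L.

0.0250 mg/L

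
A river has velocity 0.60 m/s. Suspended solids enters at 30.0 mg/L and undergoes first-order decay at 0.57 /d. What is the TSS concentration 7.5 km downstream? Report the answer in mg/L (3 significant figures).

27.6 mg/L

Travel time t = 7.5 km / 0.60 m/s = 7500/0.60 = 1.25e+04 s = 0.1447 d.
First-order decay: C = 30.0·exp(−0.57·0.1447) = 30.0·0.9208 = 27.63 mg/L.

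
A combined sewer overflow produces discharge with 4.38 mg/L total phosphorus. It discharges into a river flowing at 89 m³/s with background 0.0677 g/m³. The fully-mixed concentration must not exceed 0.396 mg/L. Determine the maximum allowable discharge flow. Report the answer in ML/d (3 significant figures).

634 ML/d

Mass balance at complete mixing: C_std·(Q_w + Q_r) = Q_w·C_e + Q_r·C_b.
Rearranging, Q_w = Q_r·(C_std − C_b)/(C_e − C_std) = 89·(0.396 − 0.0677) / (4.38 − 0.396) = 7.334 m³/s.
= 633.7 ML/d.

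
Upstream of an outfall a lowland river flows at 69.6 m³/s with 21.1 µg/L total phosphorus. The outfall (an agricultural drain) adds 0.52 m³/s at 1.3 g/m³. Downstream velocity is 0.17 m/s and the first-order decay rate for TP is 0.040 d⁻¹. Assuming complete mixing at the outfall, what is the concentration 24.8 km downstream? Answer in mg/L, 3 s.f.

21.1 µg/L = 0.0211 mg/L.
After complete mixing, C₀ = (0.52·1.3 + 69.6·0.0211) / 70.12 = 0.03058 mg/L.
Travel time t = 2.48e+04 m / 0.17 m/s = 1.459e+05 s = 1.688 d.
C = 0.03058·exp(−0.040·1.688) = 0.03058·0.9347 = 0.02859 mg/L.

0.0286 mg/L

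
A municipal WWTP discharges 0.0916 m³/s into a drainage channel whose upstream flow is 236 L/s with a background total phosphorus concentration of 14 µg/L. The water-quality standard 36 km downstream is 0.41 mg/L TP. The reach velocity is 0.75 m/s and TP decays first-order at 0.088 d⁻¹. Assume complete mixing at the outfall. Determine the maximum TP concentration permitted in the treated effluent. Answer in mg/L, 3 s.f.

1.50 mg/L

236 L/s = 0.236 m³/s.
14 µg/L = 0.014 mg/L.
Travel time to the compliance point: t = 3.6e+04/0.75 = 4.8e+04 s = 0.5556 d; decay factor exp(−0.088·0.5556) = 0.9523.
So the concentration just after mixing may be at most 0.41/0.9523 = 0.4305 mg/L.
Mass balance: 0.4305·0.3276 = 0.0916·Cₑ + 0.236·0.014.
Cₑ = (0.141 − 0.003304) / 0.0916 = 1.504 mg/L.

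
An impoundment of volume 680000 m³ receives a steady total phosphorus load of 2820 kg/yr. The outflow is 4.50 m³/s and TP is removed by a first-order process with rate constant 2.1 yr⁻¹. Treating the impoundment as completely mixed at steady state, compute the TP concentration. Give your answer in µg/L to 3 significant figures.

19.7 µg/L

Outflow Q = 4.50 m³/s × 3.156e+07 s/yr = 1.42e+08 m³/yr.
Steady-state CSTR mass balance: W = Q·C + k·V·C, so C = W/(Q + kV).
Q + kV = 1.42e+08 + 2.1·680000 = 1.434e+08 m³/yr.
C = 2820/1.434e+08 = 1.966e-05 kg/m³ = 0.01966 mg/L = 19.66 µg/L.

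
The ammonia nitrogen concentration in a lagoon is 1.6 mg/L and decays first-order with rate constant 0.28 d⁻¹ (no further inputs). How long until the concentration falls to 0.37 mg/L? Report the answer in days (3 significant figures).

t = ln(C₀/C)/k = ln(1.6/0.37)/0.28 = 1.464/0.28 = 5.229 d.

5.23 d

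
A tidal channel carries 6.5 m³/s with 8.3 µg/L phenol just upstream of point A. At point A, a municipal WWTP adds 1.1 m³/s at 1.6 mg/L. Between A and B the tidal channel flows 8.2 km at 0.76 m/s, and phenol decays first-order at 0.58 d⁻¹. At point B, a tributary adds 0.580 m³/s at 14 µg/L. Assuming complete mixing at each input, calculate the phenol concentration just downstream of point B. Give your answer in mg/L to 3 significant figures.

0.207 mg/L

8.3 µg/L = 0.0083 mg/L.
After input A: C = (6.5·0.0083 + 1.1·1.6) / 7.6 = 0.2387 mg/L.
Over the 8.2 km reach to input B (t = 1.079e+04 s = 0.1249 d), decay gives C = 0.2387·exp(−0.58·0.1249) = 0.222 mg/L.
14 µg/L = 0.014 mg/L.
After input B: C = (7.6·0.222 + 0.58·0.014) / 8.18 = 0.2073 mg/L.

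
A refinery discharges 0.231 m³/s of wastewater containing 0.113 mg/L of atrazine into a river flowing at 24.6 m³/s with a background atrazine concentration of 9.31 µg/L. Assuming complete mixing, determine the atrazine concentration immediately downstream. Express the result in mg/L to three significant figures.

9.31 µg/L = 0.00931 mg/L.
Conservation of mass across the mixing zone: C = (0.231·0.113 + 24.6·0.00931) / (0.231 + 24.6) = 0.2551/24.83 = 0.01027 mg/L.

0.0103 mg/L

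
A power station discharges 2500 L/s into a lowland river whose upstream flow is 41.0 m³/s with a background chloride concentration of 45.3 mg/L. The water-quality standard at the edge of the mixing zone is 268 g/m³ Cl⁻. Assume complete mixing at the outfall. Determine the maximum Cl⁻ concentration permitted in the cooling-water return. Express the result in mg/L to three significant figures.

2500 L/s = 2.5 m³/s.
Mass balance: 268·43.5 = 2.5·Cₑ + 41·45.3.
Cₑ = (1.166e+04 − 1857) / 2.5 = 3920 mg/L.

3920 mg/L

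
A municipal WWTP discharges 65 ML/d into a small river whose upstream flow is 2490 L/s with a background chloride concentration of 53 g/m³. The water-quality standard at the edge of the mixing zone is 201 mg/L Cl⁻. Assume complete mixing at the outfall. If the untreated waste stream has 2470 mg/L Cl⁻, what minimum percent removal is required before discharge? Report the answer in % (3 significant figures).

65 ML/d = 0.7523 m³/s.
2490 L/s = 2.49 m³/s.
Mass balance: 201·3.242 = 0.7523·Cₑ + 2.49·53.
Cₑ = (651.7 − 132) / 0.7523 = 690.8 mg/L.
Required removal = 1 − 690.8/2470 = 72.03 %.

72.0 %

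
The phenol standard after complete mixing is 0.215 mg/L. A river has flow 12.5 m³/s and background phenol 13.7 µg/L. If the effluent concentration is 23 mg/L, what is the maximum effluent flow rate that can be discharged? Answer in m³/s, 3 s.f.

0.110 m³/s

13.7 µg/L = 0.0137 mg/L.
Mass balance at complete mixing: C_std·(Q_w + Q_r) = Q_w·C_e + Q_r·C_b.
Rearranging, Q_w = Q_r·(C_std − C_b)/(C_e − C_std) = 12.5·(0.215 − 0.0137) / (23 − 0.215) = 0.1104 m³/s.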